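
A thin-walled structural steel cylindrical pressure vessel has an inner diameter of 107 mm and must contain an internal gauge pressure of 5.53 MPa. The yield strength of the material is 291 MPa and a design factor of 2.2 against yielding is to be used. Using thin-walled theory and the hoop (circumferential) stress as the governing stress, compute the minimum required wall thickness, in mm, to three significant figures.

t = 2.24 mm

σ_allow = 291/2.2 = 132.3 MPa.
Hoop stress σ_h = pD/(2t), so t = pD/(2σ_allow) = 5.53×107/(2×132.3) = 2.237 mm.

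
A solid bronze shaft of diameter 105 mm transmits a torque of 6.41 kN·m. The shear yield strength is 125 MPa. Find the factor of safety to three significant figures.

n = 4.43

τ = 16T/(πd³) = 16×6410000/(π×105³) = 28.20 MPa.
n = τ_limit/τ = 125/28.20 = 4.433.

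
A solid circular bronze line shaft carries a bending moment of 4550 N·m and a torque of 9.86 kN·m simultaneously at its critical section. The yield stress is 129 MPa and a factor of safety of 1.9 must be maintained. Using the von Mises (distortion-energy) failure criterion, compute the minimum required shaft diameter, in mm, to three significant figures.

σ_allow = σ_y/n = 129/1.9 = 67.89 MPa.
For a solid shaft σ_b = 32M/(πd³) and τ = 16T/(πd³), so the von Mises stress is σ' = (16/πd³)·√(4M²+3T²).
√(4M²+3T²) = √(4×(4.550×10^6)² + 3×(9.860×10^6)²) = 1.935×10^7 N·mm.
d³ = 16×1.935×10^7/(π×67.89) = 1.452×10^6 mm³.
d = 113.2 mm.

d = 113 mm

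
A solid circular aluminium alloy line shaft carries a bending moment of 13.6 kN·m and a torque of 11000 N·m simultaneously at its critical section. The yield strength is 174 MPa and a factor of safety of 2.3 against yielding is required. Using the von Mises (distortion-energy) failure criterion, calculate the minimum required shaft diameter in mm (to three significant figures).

σ_allow = σ_y/n = 174/2.3 = 75.65 MPa.
For a solid shaft σ_b = 32M/(πd³) and τ = 16T/(πd³), so the von Mises stress is σ' = (16/πd³)·√(4M²+3T²).
√(4M²+3T²) = √(4×(1.360×10^7)² + 3×(1.100×10^7)²) = 3.321×10^7 N·mm.
d³ = 16×3.321×10^7/(π×75.65) = 2.236×10^6 mm³.
d = 130.8 mm.

d = 131 mm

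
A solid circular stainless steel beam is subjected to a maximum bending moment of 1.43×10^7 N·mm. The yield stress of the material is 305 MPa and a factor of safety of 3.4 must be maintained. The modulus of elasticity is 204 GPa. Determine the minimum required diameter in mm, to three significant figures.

d = 118 mm

σ_allow = 305/3.4 = 89.71 MPa.
For a solid circular section σ = 32M/(πd³), so d³ = 32M/(π σ_allow) = 32×1.4300×10^7/(π×89.71) = 1.624×10^6 mm³.
d = 117.5 mm.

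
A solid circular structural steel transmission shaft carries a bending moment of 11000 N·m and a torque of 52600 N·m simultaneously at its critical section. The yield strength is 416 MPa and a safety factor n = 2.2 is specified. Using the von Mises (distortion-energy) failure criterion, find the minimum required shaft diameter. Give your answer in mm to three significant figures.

σ_allow = σ_y/n = 416/2.2 = 189.1 MPa.
For a solid shaft σ_b = 32M/(πd³) and τ = 16T/(πd³), so the von Mises stress is σ' = (16/πd³)·√(4M²+3T²).
√(4M²+3T²) = √(4×(1.100×10^7)² + 3×(5.260×10^7)²) = 9.372×10^7 N·mm.
d³ = 16×9.372×10^7/(π×189.1) = 2.524×10^6 mm³.
d = 136.2 mm.

d = 136 mm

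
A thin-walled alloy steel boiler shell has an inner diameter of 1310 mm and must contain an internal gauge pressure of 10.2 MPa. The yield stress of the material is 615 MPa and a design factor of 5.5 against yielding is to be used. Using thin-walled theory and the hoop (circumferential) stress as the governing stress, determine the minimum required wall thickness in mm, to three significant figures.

σ_allow = 615/5.5 = 111.8 MPa.
Hoop stress σ_h = pD/(2t), so t = pD/(2σ_allow) = 10.2×1310/(2×111.8) = 59.75 mm.

t = 59.7 mm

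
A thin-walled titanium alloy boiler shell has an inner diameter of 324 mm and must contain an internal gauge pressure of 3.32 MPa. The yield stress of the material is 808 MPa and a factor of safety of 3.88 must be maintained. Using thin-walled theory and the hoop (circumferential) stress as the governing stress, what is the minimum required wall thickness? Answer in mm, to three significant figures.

t = 2.58 mm

σ_allow = 808/3.88 = 208.2 MPa.
Hoop stress σ_h = pD/(2t), so t = pD/(2σ_allow) = 3.32×324/(2×208.2) = 2.583 mm.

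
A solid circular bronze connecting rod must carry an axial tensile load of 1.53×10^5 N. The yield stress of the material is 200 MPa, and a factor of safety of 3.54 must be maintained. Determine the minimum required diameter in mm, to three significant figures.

d = 58.7 mm

Allowable stress σ_allow = 200/3.54 = 56.50 MPa.
Required area A = F/σ_allow = 153000/56.50 = 2708 mm².
A = πd²/4 → d = √(4A/π) = 58.72 mm.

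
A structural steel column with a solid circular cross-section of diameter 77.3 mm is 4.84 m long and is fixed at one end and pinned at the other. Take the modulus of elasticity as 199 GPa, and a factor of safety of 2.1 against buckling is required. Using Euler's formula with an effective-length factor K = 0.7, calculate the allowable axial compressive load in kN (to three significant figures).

I = πd⁴/64 = π×77.3⁴/64 = 1.753×10^6 mm⁴.
Effective length L_e = KL = 0.7×4.84 m = 3388 mm.
Euler critical load P_cr = π²EI/L_e² = π²×199000×1.753×10^6/3388² = 299900 N.
P_allow = P_cr/n = 299900/2.1 = 142800 N.

P_allow = 143 kN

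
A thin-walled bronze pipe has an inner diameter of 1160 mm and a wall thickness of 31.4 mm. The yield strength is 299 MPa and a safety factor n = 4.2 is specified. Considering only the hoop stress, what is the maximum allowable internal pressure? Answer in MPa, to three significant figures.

σ_allow = 299/4.2 = 71.19 MPa.
σ_h = pD/(2t) → p_allow = 2σ_allow t/D = 2×71.19×31.4/1160 = 3.854 MPa.

p_allow = 3.85 MPa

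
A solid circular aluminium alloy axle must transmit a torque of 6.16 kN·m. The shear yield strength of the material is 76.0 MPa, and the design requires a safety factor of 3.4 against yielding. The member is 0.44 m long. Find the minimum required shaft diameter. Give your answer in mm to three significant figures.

Allowable shear stress τ_allow = 76.0/3.4 = 22.35 MPa.
For a solid shaft τ = 16T/(πd³), so d³ = 16T/(π τ_allow) = 16×6160000/(π×22.35) = 1.404×10^6 mm³.
d = (1.404×10^6)^(1/3) = 112.0 mm.

d = 112 mm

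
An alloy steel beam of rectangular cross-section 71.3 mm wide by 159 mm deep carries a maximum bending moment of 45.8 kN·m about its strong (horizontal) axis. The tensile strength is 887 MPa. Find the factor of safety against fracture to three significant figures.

Section modulus S = bh²/6 = 71.3×159²/6 = 300400 mm³.
σ = M/S = 4.5800×10^7/300400 = 152.5 MPa.
n = 887/152.5 = 5.818.

n = 5.82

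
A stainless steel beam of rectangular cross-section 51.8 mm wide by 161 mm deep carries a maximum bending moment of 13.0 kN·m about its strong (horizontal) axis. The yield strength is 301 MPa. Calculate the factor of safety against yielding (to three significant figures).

n = 5.18

Section modulus S = bh²/6 = 51.8×161²/6 = 223800 mm³.
σ = M/S = 1.3000×10^7/223800 = 58.09 MPa.
n = 301/58.09 = 5.181.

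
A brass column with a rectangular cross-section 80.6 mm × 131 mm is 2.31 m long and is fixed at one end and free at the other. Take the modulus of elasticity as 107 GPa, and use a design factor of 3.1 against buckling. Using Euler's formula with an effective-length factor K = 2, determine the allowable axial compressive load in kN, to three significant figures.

P_allow = 91.2 kN

Buckling occurs about the weak axis: I_min = h·b³/12 = 131×80.6³/12 = 5.716×10^6 mm⁴ (b = 80.6 mm is the smaller dimension).
Effective length L_e = KL = 2×2.31 m = 4620 mm.
Euler critical load P_cr = π²EI/L_e² = π²×107000×5.716×10^6/4620² = 282800 N.
P_allow = P_cr/n = 282800/3.1 = 91230 N.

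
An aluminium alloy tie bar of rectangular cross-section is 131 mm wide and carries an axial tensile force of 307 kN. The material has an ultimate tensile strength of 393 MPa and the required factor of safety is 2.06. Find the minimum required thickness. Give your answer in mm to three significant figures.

σ_allow = 393/2.06 = 190.8 MPa.
Required area A = F/σ_allow = 307000/190.8 = 1609 mm².
t = A/w = 1609/131 = 12.28 mm.

t = 12.3 mm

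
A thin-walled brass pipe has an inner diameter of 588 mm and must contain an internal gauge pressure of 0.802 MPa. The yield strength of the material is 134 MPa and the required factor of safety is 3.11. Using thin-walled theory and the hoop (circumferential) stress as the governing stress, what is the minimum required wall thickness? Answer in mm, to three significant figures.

t = 5.47 mm

σ_allow = 134/3.11 = 43.09 MPa.
Hoop stress σ_h = pD/(2t), so t = pD/(2σ_allow) = 0.802×588/(2×43.09) = 5.472 mm.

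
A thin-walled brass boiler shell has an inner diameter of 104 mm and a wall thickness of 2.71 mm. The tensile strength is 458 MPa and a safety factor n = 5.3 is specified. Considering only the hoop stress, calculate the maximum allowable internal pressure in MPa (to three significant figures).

p_allow = 4.50 MPa

σ_allow = 458/5.3 = 86.42 MPa.
σ_h = pD/(2t) → p_allow = 2σ_allow t/D = 2×86.42×2.71/104 = 4.504 MPa.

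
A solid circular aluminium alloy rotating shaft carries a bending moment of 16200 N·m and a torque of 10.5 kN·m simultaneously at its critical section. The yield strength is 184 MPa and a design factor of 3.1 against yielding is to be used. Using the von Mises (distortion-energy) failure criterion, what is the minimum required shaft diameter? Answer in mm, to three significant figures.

σ_allow = σ_y/n = 184/3.1 = 59.35 MPa.
For a solid shaft σ_b = 32M/(πd³) and τ = 16T/(πd³), so the von Mises stress is σ' = (16/πd³)·√(4M²+3T²).
√(4M²+3T²) = √(4×(1.620×10^7)² + 3×(1.050×10^7)²) = 3.716×10^7 N·mm.
d³ = 16×3.716×10^7/(π×59.35) = 3.188×10^6 mm³.
d = 147.2 mm.

d = 147 mm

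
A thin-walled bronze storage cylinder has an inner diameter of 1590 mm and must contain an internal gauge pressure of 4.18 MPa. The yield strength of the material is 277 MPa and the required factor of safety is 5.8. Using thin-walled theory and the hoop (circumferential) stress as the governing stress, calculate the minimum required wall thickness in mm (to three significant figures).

σ_allow = 277/5.8 = 47.76 MPa.
Hoop stress σ_h = pD/(2t), so t = pD/(2σ_allow) = 4.18×1590/(2×47.76) = 69.58 mm.

t = 69.6 mm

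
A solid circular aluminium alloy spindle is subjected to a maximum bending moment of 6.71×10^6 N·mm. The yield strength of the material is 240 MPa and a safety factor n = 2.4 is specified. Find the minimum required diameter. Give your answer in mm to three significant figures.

d = 88.1 mm

σ_allow = 240/2.4 = 100.0 MPa.
For a solid circular section σ = 32M/(πd³), so d³ = 32M/(π σ_allow) = 32×6710000/(π×100.0) = 683500 mm³.
d = 88.09 mm.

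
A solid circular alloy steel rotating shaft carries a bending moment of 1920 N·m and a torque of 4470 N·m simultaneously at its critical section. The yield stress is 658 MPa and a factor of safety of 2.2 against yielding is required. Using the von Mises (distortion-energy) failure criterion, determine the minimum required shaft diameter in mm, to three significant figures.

σ_allow = σ_y/n = 658/2.2 = 299.1 MPa.
For a solid shaft σ_b = 32M/(πd³) and τ = 16T/(πd³), so the von Mises stress is σ' = (16/πd³)·√(4M²+3T²).
√(4M²+3T²) = √(4×(1.920×10^6)² + 3×(4.470×10^6)²) = 8.642×10^6 N·mm.
d³ = 16×8.642×10^6/(π×299.1) = 147200 mm³.
d = 52.80 mm.

d = 52.8 mm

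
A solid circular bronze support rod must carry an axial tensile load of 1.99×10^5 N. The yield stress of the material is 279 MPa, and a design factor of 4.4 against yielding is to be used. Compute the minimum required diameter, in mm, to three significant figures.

Allowable stress σ_allow = 279/4.4 = 63.41 MPa.
Required area A = F/σ_allow = 199000/63.41 = 3138 mm².
A = πd²/4 → d = √(4A/π) = 63.21 mm.

d = 63.2 mm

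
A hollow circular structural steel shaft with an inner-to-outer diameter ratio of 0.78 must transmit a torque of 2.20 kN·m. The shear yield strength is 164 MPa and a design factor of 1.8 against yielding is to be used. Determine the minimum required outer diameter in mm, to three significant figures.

d_o = 58.0 mm

τ_allow = 164/1.8 = 91.11 MPa.
For a hollow shaft τ = 16T/[πd_o³(1−k⁴)] with k = 0.78, so 1−k⁴ = 0.6298.
d_o³ = 16T/[π τ_allow (1−k⁴)] = 16×2200000/(π×91.11×0.6298) = 195200 mm³.
d_o = 58.01 mm.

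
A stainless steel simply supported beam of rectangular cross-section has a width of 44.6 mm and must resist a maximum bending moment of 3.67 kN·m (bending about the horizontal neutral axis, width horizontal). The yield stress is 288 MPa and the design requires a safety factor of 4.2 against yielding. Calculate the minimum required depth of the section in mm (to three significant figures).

h = 84.9 mm

σ_allow = 288/4.2 = 68.57 MPa.
For a rectangular section σ = 6M/(bh²), so h² = 6M/(b σ_allow) = 6×3670000/(44.6×68.57) = 7200 mm².
h = 84.85 mm.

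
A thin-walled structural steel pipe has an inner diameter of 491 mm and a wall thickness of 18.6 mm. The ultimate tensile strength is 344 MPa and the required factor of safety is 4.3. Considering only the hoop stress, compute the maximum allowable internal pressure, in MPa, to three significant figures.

σ_allow = 344/4.3 = 80.00 MPa.
σ_h = pD/(2t) → p_allow = 2σ_allow t/D = 2×80.00×18.6/491 = 6.061 MPa.

p_allow = 6.06 MPa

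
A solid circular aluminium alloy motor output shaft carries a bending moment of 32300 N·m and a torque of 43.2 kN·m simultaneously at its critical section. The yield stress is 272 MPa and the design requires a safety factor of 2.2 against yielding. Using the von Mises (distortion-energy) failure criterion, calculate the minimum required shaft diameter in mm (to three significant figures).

σ_allow = σ_y/n = 272/2.2 = 123.6 MPa.
For a solid shaft σ_b = 32M/(πd³) and τ = 16T/(πd³), so the von Mises stress is σ' = (16/πd³)·√(4M²+3T²).
√(4M²+3T²) = √(4×(3.230×10^7)² + 3×(4.320×10^7)²) = 9.885×10^7 N·mm.
d³ = 16×9.885×10^7/(π×123.6) = 4.072×10^6 mm³.
d = 159.7 mm.

d = 160 mm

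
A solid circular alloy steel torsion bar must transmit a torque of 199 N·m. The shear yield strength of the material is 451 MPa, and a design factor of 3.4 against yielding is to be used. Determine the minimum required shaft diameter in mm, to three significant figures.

Allowable shear stress τ_allow = 451/3.4 = 132.6 MPa.
For a solid shaft τ = 16T/(πd³), so d³ = 16T/(π τ_allow) = 16×199000/(π×132.6) = 7641 mm³.
d = (7641)^(1/3) = 19.70 mm.

d = 19.7 mm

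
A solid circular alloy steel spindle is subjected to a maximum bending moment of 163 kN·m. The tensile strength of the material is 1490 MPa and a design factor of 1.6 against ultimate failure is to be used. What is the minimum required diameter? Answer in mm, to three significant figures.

d = 121 mm

σ_allow = 1490/1.6 = 931.2 MPa.
For a solid circular section σ = 32M/(πd³), so d³ = 32M/(π σ_allow) = 32×1.6300×10^8/(π×931.2) = 1.783×10^6 mm³.
d = 121.3 mm.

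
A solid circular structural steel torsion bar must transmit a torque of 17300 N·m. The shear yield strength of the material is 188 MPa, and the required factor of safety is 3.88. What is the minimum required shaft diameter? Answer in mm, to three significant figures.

Allowable shear stress τ_allow = 188/3.88 = 48.45 MPa.
For a solid shaft τ = 16T/(πd³), so d³ = 16T/(π τ_allow) = 16×1.7300×10^7/(π×48.45) = 1.818×10^6 mm³.
d = (1.818×10^6)^(1/3) = 122.1 mm.

d = 122 mm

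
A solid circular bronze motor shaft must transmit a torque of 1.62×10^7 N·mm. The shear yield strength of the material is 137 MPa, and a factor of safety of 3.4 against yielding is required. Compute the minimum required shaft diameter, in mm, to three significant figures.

Allowable shear stress τ_allow = 137/3.4 = 40.29 MPa.
For a solid shaft τ = 16T/(πd³), so d³ = 16T/(π τ_allow) = 16×1.6200×10^7/(π×40.29) = 2.048×10^6 mm³.
d = (2.048×10^6)^(1/3) = 127.0 mm.

d = 127 mm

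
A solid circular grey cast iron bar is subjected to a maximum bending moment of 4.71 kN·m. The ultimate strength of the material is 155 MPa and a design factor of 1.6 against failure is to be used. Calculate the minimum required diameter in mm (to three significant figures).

d = 79.1 mm

σ_allow = 155/1.6 = 96.88 MPa.
For a solid circular section σ = 32M/(πd³), so d³ = 32M/(π σ_allow) = 32×4710000/(π×96.88) = 495200 mm³.
d = 79.12 mm.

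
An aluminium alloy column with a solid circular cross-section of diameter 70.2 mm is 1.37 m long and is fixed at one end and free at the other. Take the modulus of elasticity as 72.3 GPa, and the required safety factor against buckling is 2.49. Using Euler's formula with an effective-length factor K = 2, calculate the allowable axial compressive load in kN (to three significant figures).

I = πd⁴/64 = π×70.2⁴/64 = 1.192×10^6 mm⁴.
Effective length L_e = KL = 2×1.37 m = 2740 mm.
Euler critical load P_cr = π²EI/L_e² = π²×72300×1.192×10^6/2740² = 113300 N.
P_allow = P_cr/n = 113300/2.49 = 45500 N.

P_allow = 45.5 kN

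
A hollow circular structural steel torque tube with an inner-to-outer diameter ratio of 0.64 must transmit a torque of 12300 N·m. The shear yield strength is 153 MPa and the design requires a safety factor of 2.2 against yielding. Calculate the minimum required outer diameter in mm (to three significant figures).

d_o = 103 mm

τ_allow = 153/2.2 = 69.55 MPa.
For a hollow shaft τ = 16T/[πd_o³(1−k⁴)] with k = 0.64, so 1−k⁴ = 0.8322.
d_o³ = 16T/[π τ_allow (1−k⁴)] = 16×1.2300×10^7/(π×69.55×0.8322) = 1.082×10^6 mm³.
d_o = 102.7 mm.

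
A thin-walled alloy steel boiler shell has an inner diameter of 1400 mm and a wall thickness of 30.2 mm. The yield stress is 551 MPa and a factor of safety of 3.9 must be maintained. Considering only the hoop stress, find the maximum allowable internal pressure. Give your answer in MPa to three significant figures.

p_allow = 6.10 MPa

σ_allow = 551/3.9 = 141.3 MPa.
σ_h = pD/(2t) → p_allow = 2σ_allow t/D = 2×141.3×30.2/1400 = 6.095 MPa.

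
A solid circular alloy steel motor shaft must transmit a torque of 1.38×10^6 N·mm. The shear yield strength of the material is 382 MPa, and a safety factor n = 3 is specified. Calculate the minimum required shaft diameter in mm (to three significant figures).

Allowable shear stress τ_allow = 382/3 = 127.3 MPa.
For a solid shaft τ = 16T/(πd³), so d³ = 16T/(π τ_allow) = 16×1380000/(π×127.3) = 55200 mm³.
d = (55200)^(1/3) = 38.07 mm.

d = 38.1 mm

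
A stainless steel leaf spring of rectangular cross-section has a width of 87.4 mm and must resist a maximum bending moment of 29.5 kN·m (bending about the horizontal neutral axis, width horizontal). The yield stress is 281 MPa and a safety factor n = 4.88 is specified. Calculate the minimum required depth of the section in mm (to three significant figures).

h = 188 mm

σ_allow = 281/4.88 = 57.58 MPa.
For a rectangular section σ = 6M/(bh²), so h² = 6M/(b σ_allow) = 6×2.9500×10^7/(87.4×57.58) = 35170 mm².
h = 187.5 mm.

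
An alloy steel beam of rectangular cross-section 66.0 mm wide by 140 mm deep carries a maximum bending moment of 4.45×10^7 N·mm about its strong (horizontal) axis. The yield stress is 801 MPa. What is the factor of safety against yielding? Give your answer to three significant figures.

n = 3.88

Section modulus S = bh²/6 = 66.0×140²/6 = 215600 mm³.
σ = M/S = 4.4500×10^7/215600 = 206.4 MPa.
n = 801/206.4 = 3.881.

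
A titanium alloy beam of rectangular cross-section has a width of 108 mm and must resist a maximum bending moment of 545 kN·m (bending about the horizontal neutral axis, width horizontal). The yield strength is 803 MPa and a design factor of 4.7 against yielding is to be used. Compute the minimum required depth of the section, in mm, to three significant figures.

h = 421 mm

σ_allow = 803/4.7 = 170.9 MPa.
For a rectangular section σ = 6M/(bh²), so h² = 6M/(b σ_allow) = 6×5.4500×10^8/(108×170.9) = 177200 mm².
h = 421.0 mm.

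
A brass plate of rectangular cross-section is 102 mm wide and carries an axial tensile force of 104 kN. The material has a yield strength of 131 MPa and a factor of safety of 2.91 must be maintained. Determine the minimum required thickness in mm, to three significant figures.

σ_allow = 131/2.91 = 45.02 MPa.
Required area A = F/σ_allow = 104000/45.02 = 2310 mm².
t = A/w = 2310/102 = 22.65 mm.

t = 22.6 mm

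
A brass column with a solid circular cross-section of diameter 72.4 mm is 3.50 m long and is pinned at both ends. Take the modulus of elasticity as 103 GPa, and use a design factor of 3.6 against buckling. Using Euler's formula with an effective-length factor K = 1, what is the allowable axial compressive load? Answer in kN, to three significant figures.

I = πd⁴/64 = π×72.4⁴/64 = 1.349×10^6 mm⁴.
Effective length L_e = KL = 1×3.50 m = 3500 mm.
Euler critical load P_cr = π²EI/L_e² = π²×103000×1.349×10^6/3500² = 111900 N.
P_allow = P_cr/n = 111900/3.6 = 31090 N.

P_allow = 31.1 kN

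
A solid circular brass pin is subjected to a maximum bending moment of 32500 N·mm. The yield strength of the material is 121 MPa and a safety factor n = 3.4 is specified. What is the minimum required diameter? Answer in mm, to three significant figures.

d = 21.0 mm

σ_allow = 121/3.4 = 35.59 MPa.
For a solid circular section σ = 32M/(πd³), so d³ = 32M/(π σ_allow) = 32×32500/(π×35.59) = 9302 mm³.
d = 21.03 mm.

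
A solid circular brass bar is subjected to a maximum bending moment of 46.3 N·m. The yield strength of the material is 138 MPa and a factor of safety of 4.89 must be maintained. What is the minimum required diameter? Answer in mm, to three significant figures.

d = 25.6 mm

σ_allow = 138/4.89 = 28.22 MPa.
For a solid circular section σ = 32M/(πd³), so d³ = 32M/(π σ_allow) = 32×46300/(π×28.22) = 16710 mm³.
d = 25.57 mm.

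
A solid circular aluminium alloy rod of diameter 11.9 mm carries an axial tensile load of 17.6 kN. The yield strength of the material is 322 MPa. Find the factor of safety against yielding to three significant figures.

n = 2.03

A = πd²/4 = 111.2 mm².
σ = F/A = 17600/111.2 = 158.2 MPa.
n = 322/158.2 = 2.035.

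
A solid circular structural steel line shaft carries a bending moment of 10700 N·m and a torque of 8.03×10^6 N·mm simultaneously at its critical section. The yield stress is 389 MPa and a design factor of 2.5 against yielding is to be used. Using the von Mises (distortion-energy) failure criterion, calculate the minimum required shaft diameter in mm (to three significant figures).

d = 94.2 mm

σ_allow = σ_y/n = 389/2.5 = 155.6 MPa.
For a solid shaft σ_b = 32M/(πd³) and τ = 16T/(πd³), so the von Mises stress is σ' = (16/πd³)·√(4M²+3T²).
√(4M²+3T²) = √(4×(1.070×10^7)² + 3×(8.030×10^6)²) = 2.552×10^7 N·mm.
d³ = 16×2.552×10^7/(π×155.6) = 835400 mm³.
d = 94.18 mm.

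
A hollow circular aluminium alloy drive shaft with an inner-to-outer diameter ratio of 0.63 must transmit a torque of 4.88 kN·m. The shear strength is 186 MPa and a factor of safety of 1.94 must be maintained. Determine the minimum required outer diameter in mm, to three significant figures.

d_o = 67.5 mm

τ_allow = 186/1.94 = 95.88 MPa.
For a hollow shaft τ = 16T/[πd_o³(1−k⁴)] with k = 0.63, so 1−k⁴ = 0.8425.
d_o³ = 16T/[π τ_allow (1−k⁴)] = 16×4880000/(π×95.88×0.8425) = 307700 mm³.
d_o = 67.51 mm.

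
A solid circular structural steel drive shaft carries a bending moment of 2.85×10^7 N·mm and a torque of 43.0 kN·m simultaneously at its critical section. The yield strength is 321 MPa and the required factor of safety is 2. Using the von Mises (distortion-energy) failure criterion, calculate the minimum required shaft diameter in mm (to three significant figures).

d = 144 mm

σ_allow = σ_y/n = 321/2 = 160.5 MPa.
For a solid shaft σ_b = 32M/(πd³) and τ = 16T/(πd³), so the von Mises stress is σ' = (16/πd³)·√(4M²+3T²).
√(4M²+3T²) = √(4×(2.850×10^7)² + 3×(4.300×10^7)²) = 9.379×10^7 N·mm.
d³ = 16×9.379×10^7/(π×160.5) = 2.976×10^6 mm³.
d = 143.8 mm.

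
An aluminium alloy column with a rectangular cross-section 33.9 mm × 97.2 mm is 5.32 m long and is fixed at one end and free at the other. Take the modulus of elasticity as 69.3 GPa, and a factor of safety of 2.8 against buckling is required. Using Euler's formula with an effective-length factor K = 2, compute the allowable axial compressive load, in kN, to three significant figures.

P_allow = 0.681 kN

Buckling occurs about the weak axis: I_min = h·b³/12 = 97.2×33.9³/12 = 315600 mm⁴ (b = 33.9 mm is the smaller dimension).
Effective length L_e = KL = 2×5.32 m = 10640 mm.
Euler critical load P_cr = π²EI/L_e² = π²×69300×315600/10640² = 1906 N.
P_allow = P_cr/n = 1906/2.8 = 680.9 N.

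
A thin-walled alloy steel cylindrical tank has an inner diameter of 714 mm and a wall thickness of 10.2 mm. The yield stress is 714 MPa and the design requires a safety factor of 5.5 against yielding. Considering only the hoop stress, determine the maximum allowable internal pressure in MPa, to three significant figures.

p_allow = 3.71 MPa

σ_allow = 714/5.5 = 129.8 MPa.
σ_h = pD/(2t) → p_allow = 2σ_allow t/D = 2×129.8×10.2/714 = 3.709 MPa.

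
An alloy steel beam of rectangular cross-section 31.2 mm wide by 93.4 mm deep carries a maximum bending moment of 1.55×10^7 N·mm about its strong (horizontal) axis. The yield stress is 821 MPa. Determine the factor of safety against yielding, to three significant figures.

n = 2.40

Section modulus S = bh²/6 = 31.2×93.4²/6 = 45360 mm³.
σ = M/S = 1.5500×10^7/45360 = 341.7 MPa.
n = 821/341.7 = 2.403.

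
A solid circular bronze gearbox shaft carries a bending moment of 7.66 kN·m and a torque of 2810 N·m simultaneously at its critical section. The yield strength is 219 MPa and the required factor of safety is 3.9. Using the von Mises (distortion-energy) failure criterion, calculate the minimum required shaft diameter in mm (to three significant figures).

σ_allow = σ_y/n = 219/3.9 = 56.15 MPa.
For a solid shaft σ_b = 32M/(πd³) and τ = 16T/(πd³), so the von Mises stress is σ' = (16/πd³)·√(4M²+3T²).
√(4M²+3T²) = √(4×(7.660×10^6)² + 3×(2.810×10^6)²) = 1.607×10^7 N·mm.
d³ = 16×1.607×10^7/(π×56.15) = 1.458×10^6 mm³.
d = 113.4 mm.

d = 113 mm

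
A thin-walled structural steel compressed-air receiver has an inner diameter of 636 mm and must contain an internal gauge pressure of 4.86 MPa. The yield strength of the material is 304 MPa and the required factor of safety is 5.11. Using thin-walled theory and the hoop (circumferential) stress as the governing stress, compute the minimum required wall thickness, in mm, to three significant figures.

t = 26.0 mm

σ_allow = 304/5.11 = 59.49 MPa.
Hoop stress σ_h = pD/(2t), so t = pD/(2σ_allow) = 4.86×636/(2×59.49) = 25.98 mm.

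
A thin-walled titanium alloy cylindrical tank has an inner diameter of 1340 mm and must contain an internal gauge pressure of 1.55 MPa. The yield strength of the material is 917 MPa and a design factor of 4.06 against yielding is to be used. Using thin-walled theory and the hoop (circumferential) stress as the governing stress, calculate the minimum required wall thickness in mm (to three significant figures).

σ_allow = 917/4.06 = 225.9 MPa.
Hoop stress σ_h = pD/(2t), so t = pD/(2σ_allow) = 1.55×1340/(2×225.9) = 4.598 mm.

t = 4.60 mm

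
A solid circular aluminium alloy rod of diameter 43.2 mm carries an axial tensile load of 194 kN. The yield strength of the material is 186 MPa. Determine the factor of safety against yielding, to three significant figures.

n = 1.41

A = πd²/4 = 1466 mm².
σ = F/A = 194000/1466 = 132.4 MPa.
n = 186/132.4 = 1.405.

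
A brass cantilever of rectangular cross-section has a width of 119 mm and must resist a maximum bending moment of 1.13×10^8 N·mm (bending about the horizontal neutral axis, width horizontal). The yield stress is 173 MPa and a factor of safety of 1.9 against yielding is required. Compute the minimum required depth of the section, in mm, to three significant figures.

σ_allow = 173/1.9 = 91.05 MPa.
For a rectangular section σ = 6M/(bh²), so h² = 6M/(b σ_allow) = 6×1.1300×10^8/(119×91.05) = 62570 mm².
h = 250.1 mm.

h = 250 mm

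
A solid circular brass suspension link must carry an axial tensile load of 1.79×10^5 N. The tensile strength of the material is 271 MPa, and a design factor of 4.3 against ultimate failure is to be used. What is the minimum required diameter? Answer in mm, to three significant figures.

Allowable stress σ_allow = 271/4.3 = 63.02 MPa.
Required area A = F/σ_allow = 179000/63.02 = 2840 mm².
A = πd²/4 → d = √(4A/π) = 60.14 mm.

d = 60.1 mm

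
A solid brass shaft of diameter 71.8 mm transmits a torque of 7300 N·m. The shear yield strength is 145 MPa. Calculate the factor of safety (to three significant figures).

τ = 16T/(πd³) = 16×7300000/(π×71.8³) = 100.4 MPa.
n = τ_limit/τ = 145/100.4 = 1.444.

n = 1.44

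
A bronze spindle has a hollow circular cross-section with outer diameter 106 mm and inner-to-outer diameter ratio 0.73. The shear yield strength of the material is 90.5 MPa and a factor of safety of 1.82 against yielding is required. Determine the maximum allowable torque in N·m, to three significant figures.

T_allow = 8330 N·m

τ_allow = 90.5/1.82 = 49.73 MPa.
For a hollow shaft T_allow = τ_allow·πd_o³(1−k⁴)/16 with 1−k⁴ = 0.7160, so πd_o³(1−k⁴)/16 = 167400 mm³.
T_allow = 49.73×167400 = 8.326×10^6 N·mm = 8326 N·m.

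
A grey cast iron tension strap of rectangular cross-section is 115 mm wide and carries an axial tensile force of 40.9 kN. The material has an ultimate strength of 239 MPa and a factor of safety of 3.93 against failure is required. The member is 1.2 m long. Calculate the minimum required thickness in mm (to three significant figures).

σ_allow = 239/3.93 = 60.81 MPa.
Required area A = F/σ_allow = 40900/60.81 = 672.5 mm².
t = A/w = 672.5/115 = 5.848 mm.

t = 5.85 mm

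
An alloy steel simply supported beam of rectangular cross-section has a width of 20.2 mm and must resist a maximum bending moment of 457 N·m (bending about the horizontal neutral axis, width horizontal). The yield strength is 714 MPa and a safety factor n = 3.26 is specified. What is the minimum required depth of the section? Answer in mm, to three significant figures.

h = 24.9 mm

σ_allow = 714/3.26 = 219.0 MPa.
For a rectangular section σ = 6M/(bh²), so h² = 6M/(b σ_allow) = 6×457000/(20.2×219.0) = 619.8 mm².
h = 24.90 mm.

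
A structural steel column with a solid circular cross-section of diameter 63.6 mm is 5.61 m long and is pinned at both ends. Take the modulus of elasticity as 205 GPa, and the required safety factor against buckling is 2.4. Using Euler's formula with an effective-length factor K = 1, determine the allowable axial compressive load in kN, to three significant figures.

I = πd⁴/64 = π×63.6⁴/64 = 803200 mm⁴.
Effective length L_e = KL = 1×5.61 m = 5610 mm.
Euler critical load P_cr = π²EI/L_e² = π²×205000×803200/5610² = 51630 N.
P_allow = P_cr/n = 51630/2.4 = 21510 N.

P_allow = 21.5 kN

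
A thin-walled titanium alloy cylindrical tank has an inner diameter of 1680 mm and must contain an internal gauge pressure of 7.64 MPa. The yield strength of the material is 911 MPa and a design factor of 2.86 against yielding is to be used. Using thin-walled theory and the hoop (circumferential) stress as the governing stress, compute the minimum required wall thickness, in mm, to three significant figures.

t = 20.1 mm

σ_allow = 911/2.86 = 318.5 MPa.
Hoop stress σ_h = pD/(2t), so t = pD/(2σ_allow) = 7.64×1680/(2×318.5) = 20.15 mm.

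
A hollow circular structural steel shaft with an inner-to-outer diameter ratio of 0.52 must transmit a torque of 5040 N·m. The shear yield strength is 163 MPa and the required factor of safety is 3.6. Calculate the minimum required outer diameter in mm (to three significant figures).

τ_allow = 163/3.6 = 45.28 MPa.
For a hollow shaft τ = 16T/[πd_o³(1−k⁴)] with k = 0.52, so 1−k⁴ = 0.9269.
d_o³ = 16T/[π τ_allow (1−k⁴)] = 16×5040000/(π×45.28×0.9269) = 611600 mm³.
d_o = 84.88 mm.

d_o = 84.9 mm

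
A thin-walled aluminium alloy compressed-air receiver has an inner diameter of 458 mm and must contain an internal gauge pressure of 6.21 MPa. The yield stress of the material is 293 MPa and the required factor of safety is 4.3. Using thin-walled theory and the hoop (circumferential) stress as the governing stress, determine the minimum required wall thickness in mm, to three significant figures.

t = 20.9 mm

σ_allow = 293/4.3 = 68.14 MPa.
Hoop stress σ_h = pD/(2t), so t = pD/(2σ_allow) = 6.21×458/(2×68.14) = 20.87 mm.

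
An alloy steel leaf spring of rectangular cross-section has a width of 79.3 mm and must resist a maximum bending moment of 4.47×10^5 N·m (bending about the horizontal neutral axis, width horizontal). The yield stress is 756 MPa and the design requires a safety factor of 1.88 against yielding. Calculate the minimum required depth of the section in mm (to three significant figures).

σ_allow = 756/1.88 = 402.1 MPa.
For a rectangular section σ = 6M/(bh²), so h² = 6M/(b σ_allow) = 6×4.4700×10^8/(79.3×402.1) = 84100 mm².
h = 290.0 mm.

h = 290 mm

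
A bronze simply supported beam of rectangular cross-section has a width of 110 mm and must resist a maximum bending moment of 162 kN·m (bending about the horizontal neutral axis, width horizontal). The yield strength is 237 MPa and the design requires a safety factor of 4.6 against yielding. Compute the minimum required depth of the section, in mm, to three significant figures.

σ_allow = 237/4.6 = 51.52 MPa.
For a rectangular section σ = 6M/(bh²), so h² = 6M/(b σ_allow) = 6×1.6200×10^8/(110×51.52) = 171500 mm².
h = 414.1 mm.

h = 414 mm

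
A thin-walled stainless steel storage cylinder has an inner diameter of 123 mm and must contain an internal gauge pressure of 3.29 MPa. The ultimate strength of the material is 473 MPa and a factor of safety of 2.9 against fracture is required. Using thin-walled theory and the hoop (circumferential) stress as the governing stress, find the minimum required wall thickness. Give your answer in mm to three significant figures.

σ_allow = 473/2.9 = 163.1 MPa.
Hoop stress σ_h = pD/(2t), so t = pD/(2σ_allow) = 3.29×123/(2×163.1) = 1.241 mm.

t = 1.24 mm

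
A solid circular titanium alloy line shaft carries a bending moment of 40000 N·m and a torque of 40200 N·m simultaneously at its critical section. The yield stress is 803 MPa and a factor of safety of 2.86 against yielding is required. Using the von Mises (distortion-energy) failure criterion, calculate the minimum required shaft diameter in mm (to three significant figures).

σ_allow = σ_y/n = 803/2.86 = 280.8 MPa.
For a solid shaft σ_b = 32M/(πd³) and τ = 16T/(πd³), so the von Mises stress is σ' = (16/πd³)·√(4M²+3T²).
√(4M²+3T²) = √(4×(4.000×10^7)² + 3×(4.020×10^7)²) = 1.061×10^8 N·mm.
d³ = 16×1.061×10^8/(π×280.8) = 1.924×10^6 mm³.
d = 124.4 mm.

d = 124 mm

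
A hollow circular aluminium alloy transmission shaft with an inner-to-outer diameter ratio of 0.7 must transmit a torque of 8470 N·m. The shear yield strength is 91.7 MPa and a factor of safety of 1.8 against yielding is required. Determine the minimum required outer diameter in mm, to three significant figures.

τ_allow = 91.7/1.8 = 50.94 MPa.
For a hollow shaft τ = 16T/[πd_o³(1−k⁴)] with k = 0.7, so 1−k⁴ = 0.7599.
d_o³ = 16T/[π τ_allow (1−k⁴)] = 16×8470000/(π×50.94×0.7599) = 1.114×10^6 mm³.
d_o = 103.7 mm.

d_o = 104 mm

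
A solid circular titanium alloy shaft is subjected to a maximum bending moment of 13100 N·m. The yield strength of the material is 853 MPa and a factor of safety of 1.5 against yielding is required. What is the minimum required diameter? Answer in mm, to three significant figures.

σ_allow = 853/1.5 = 568.7 MPa.
For a solid circular section σ = 32M/(πd³), so d³ = 32M/(π σ_allow) = 32×1.3100×10^7/(π×568.7) = 234600 mm³.
d = 61.68 mm.

d = 61.7 mm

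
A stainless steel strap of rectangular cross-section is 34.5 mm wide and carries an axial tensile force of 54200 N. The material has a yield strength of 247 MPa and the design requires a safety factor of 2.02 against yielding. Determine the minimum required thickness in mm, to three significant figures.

σ_allow = 247/2.02 = 122.3 MPa.
Required area A = F/σ_allow = 54200/122.3 = 443.3 mm².
t = A/w = 443.3/34.5 = 12.85 mm.

t = 12.8 mm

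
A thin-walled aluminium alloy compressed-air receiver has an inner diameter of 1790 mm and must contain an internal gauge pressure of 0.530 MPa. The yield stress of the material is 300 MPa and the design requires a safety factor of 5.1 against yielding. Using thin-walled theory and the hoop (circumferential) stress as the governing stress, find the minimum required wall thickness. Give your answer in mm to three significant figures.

t = 8.06 mm

σ_allow = 300/5.1 = 58.82 MPa.
Hoop stress σ_h = pD/(2t), so t = pD/(2σ_allow) = 0.530×1790/(2×58.82) = 8.064 mm.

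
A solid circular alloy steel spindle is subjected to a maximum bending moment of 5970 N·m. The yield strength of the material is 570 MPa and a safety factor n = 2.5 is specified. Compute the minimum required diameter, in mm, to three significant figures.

σ_allow = 570/2.5 = 228.0 MPa.
For a solid circular section σ = 32M/(πd³), so d³ = 32M/(π σ_allow) = 32×5970000/(π×228.0) = 266700 mm³.
d = 64.37 mm.

d = 64.4 mm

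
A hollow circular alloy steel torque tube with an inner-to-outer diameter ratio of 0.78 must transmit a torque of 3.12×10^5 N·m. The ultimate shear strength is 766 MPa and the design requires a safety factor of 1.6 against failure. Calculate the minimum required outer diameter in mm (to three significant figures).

τ_allow = 766/1.6 = 478.8 MPa.
For a hollow shaft τ = 16T/[πd_o³(1−k⁴)] with k = 0.78, so 1−k⁴ = 0.6298.
d_o³ = 16T/[π τ_allow (1−k⁴)] = 16×3.1200×10^8/(π×478.8×0.6298) = 5.270×10^6 mm³.
d_o = 174.0 mm.

d_o = 174 mm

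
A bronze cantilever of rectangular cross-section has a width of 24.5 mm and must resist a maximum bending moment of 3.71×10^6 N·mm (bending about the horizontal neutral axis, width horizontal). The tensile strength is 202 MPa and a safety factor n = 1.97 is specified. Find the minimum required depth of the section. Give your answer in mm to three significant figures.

σ_allow = 202/1.97 = 102.5 MPa.
For a rectangular section σ = 6M/(bh²), so h² = 6M/(b σ_allow) = 6×3710000/(24.5×102.5) = 8861 mm².
h = 94.13 mm.

h = 94.1 mm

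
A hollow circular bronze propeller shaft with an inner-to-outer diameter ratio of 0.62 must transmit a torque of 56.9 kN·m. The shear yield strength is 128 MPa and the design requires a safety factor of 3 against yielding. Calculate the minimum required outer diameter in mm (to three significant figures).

τ_allow = 128/3 = 42.67 MPa.
For a hollow shaft τ = 16T/[πd_o³(1−k⁴)] with k = 0.62, so 1−k⁴ = 0.8522.
d_o³ = 16T/[π τ_allow (1−k⁴)] = 16×5.6900×10^7/(π×42.67×0.8522) = 7.970×10^6 mm³.
d_o = 199.7 mm.

d_o = 200 mm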